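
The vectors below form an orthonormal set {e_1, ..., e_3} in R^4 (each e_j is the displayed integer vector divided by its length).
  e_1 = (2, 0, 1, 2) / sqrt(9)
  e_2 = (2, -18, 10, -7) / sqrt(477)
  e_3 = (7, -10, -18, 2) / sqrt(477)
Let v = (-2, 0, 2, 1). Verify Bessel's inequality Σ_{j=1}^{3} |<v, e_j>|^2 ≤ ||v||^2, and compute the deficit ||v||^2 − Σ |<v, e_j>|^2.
Σ |<v, e_j>|^2 = 5; ||v||^2 = 9; deficit = 4

Write each e_j = u_j / sqrt(<u_j, u_j>) where u_j is the displayed integer vector. Then <v, e_j> = <v, u_j> / sqrt(<u_j, u_j>), so |<v, e_j>|^2 = <v, u_j>^2 / <u_j, u_j>.
Coefficients: <v, e_1> = 0/sqrt(9), <v, e_2> = 9/sqrt(477), <v, e_3> = -48/sqrt(477).
Square and sum: Σ |<v, e_j>|^2 = 5.
Compute ||v||^2 = v·v = 9.
Deficit = 9 − 5 = 4 ≥ 0, confirming Bessel's inequality. (The deficit equals ||v − Σ <v,e_j> e_j||^2, the squared distance from v to span{e_j}.)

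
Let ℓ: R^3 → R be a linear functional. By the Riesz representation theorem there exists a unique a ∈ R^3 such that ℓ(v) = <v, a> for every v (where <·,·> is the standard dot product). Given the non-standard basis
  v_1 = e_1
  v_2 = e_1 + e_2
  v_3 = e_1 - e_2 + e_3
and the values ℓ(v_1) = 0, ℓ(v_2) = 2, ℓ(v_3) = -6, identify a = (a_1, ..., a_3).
a = (0, 2, -4)

Write a = (a_1, ..., a_3) in the standard basis. For each basis vector v_i, ℓ(v_i) = <v_i, a> is a linear equation in the a_j's. Collect the n equations into a matrix system V a = ℓ, where row i of V is v_i (expressed in the standard basis). Since V is invertible (lower-triangular with 1s on the diagonal, up to permutation), solve by back-substitution:
  V =
[[1, 0, 0],
 [1, 1, 0],
 [1, -1, 1]]
  V a = (0, 2, -6)
Solving gives a = (0, 2, -4).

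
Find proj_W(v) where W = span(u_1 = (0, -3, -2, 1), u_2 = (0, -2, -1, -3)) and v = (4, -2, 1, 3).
proj_W(v) = (0, -146/171, -137/171, 485/171)

Set up U = [u_1 | ... | u_2] ∈ R^(4×2). The projector onto W = col(U) is P = U (U^T U)^(-1) U^T.
Compute U^T U =
  [14, 5]
  [5, 14],
and U^T v = (7, -6).
Solve U^T U · c = U^T v for the coefficients: c = (128/171, -119/171). The projection is proj_W(v) = U c.
Check: (v - proj_W(v)) · u_1 = 0  (should be 0).
Check: (v - proj_W(v)) · u_2 = 0  (should be 0).
Result: proj_W(v) = (0, -146/171, -137/171, 485/171).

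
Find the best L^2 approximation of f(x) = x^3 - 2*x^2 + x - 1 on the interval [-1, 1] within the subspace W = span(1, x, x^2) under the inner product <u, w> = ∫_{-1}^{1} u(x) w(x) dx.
g(x) = -2*x^2 + 8*x/5 - 1

The best approximation g ∈ W is the orthogonal projection of f onto W. Writing g = a_0 + a_1 x + a_2 x^2, the coefficients solve the normal equations G · a = b where
  G_{ij} = <φ_i, φ_j> and b_i = <f, φ_i>, with φ_0 = 1, φ_1 = x, φ_2 = x^2.
G =
  [2, 0, 2/3]
  [0, 2/3, 0]
  [2/3, 0, 2/5],
b = (-10/3, 16/15, -22/15).
Solving gives a_0 = -1, a_1 = 8/5, a_2 = -2, so
  g(x) = -2*x^2 + 8*x/5 - 1.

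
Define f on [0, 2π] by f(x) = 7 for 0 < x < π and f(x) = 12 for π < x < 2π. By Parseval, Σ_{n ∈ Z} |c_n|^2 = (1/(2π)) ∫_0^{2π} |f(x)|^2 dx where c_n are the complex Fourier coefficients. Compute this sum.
Σ |c_n|^2 = 193/2

Parseval equates the L^2 energy of f (normalised by 1/(2π)) with the ℓ^2 sum of its Fourier coefficients: (1/(2π)) ∫_0^{2π} |f|^2 = Σ |c_n|^2.
Compute the left side: (1/(2π)) [∫_0^π 7^2 dx + ∫_π^{2π} 12^2 dx] = (1/(2π)) · (49π + 144π) = (49 + 144)/2 = 193/2.
So Σ_{n ∈ Z} |c_n|^2 = 193/2.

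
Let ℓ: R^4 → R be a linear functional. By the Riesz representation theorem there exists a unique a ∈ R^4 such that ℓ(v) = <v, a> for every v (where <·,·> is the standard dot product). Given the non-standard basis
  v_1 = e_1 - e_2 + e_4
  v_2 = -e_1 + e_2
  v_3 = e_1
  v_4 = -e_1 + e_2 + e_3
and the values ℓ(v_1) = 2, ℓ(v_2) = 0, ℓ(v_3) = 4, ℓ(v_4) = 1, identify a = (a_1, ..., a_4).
a = (4, 4, 1, 2)

Write a = (a_1, ..., a_4) in the standard basis. For each basis vector v_i, ℓ(v_i) = <v_i, a> is a linear equation in the a_j's. Collect the n equations into a matrix system V a = ℓ, where row i of V is v_i (expressed in the standard basis). Since V is invertible (lower-triangular with 1s on the diagonal, up to permutation), solve by back-substitution:
  V =
[[1, -1, 0, 1],
 [-1, 1, 0, 0],
 [1, 0, 0, 0],
 [-1, 1, 1, 0]]
  V a = (2, 0, 4, 1)
Solving gives a = (4, 4, 1, 2).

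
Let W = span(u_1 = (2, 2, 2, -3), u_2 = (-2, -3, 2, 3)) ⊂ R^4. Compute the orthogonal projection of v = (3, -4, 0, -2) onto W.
proj_W(v) = (88/321, 28/321, 328/321, -44/107)

Set up U = [u_1 | ... | u_2] ∈ R^(4×2). The projector onto W = col(U) is P = U (U^T U)^(-1) U^T.
Compute U^T U =
  [21, -15]
  [-15, 26],
and U^T v = (4, 0).
Solve U^T U · c = U^T v for the coefficients: c = (104/321, 20/107). The projection is proj_W(v) = U c.
Check: (v - proj_W(v)) · u_1 = 0  (should be 0).
Check: (v - proj_W(v)) · u_2 = 0  (should be 0).
Result: proj_W(v) = (88/321, 28/321, 328/321, -44/107).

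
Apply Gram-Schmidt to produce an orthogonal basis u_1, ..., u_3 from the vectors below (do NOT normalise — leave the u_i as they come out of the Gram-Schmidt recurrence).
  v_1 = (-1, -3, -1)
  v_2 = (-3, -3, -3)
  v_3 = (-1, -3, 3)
Orthogonal basis:
  u_1 = (-1, -3, -1)
  u_2 = (-18/11, 12/11, -18/11)
  u_3 = (-2, 0, 2)

Apply the Gram-Schmidt recurrence
  u_1 = v_1
  u_i = v_i − Σ_{j<i} ((v_i · u_j) / (u_j · u_j)) · u_j.

Step by step this gives:
  u_1 = (-1, -3, -1)
  u_2 = (-18/11, 12/11, -18/11)
  u_3 = (-2, 0, 2)

Orthogonality check:
  u_2 · u_1 = 0 (should be 0)
  u_3 · u_1 = 0 (should be 0)
  u_3 · u_2 = 0 (should be 0)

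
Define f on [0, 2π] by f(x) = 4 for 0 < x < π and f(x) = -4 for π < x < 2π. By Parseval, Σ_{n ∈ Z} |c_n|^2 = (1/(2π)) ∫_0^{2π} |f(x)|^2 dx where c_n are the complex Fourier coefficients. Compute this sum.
Σ |c_n|^2 = 16

Parseval equates the L^2 energy of f (normalised by 1/(2π)) with the ℓ^2 sum of its Fourier coefficients: (1/(2π)) ∫_0^{2π} |f|^2 = Σ |c_n|^2.
Compute the left side: (1/(2π)) [∫_0^π 4^2 dx + ∫_π^{2π} (-4)^2 dx] = (1/(2π)) · (16π + 16π) = (16 + 16)/2 = 16.
So Σ_{n ∈ Z} |c_n|^2 = 16.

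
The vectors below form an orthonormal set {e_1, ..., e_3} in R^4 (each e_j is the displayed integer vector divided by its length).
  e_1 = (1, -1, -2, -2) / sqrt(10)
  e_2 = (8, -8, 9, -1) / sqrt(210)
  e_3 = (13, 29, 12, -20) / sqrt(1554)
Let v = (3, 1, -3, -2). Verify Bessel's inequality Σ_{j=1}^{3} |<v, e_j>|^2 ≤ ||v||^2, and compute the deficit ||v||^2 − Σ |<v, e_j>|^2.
Σ |<v, e_j>|^2 = 1341/74; ||v||^2 = 23; deficit = 361/74

Write each e_j = u_j / sqrt(<u_j, u_j>) where u_j is the displayed integer vector. Then <v, e_j> = <v, u_j> / sqrt(<u_j, u_j>), so |<v, e_j>|^2 = <v, u_j>^2 / <u_j, u_j>.
Coefficients: <v, e_1> = 12/sqrt(10), <v, e_2> = -9/sqrt(210), <v, e_3> = 72/sqrt(1554).
Square and sum: Σ |<v, e_j>|^2 = 1341/74.
Compute ||v||^2 = v·v = 23.
Deficit = 23 − 1341/74 = 361/74 ≥ 0, confirming Bessel's inequality. (The deficit equals ||v − Σ <v,e_j> e_j||^2, the squared distance from v to span{e_j}.)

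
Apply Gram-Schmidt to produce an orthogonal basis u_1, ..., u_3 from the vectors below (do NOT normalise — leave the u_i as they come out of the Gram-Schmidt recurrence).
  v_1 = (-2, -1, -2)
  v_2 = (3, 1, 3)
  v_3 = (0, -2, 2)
Orthogonal basis:
  u_1 = (-2, -1, -2)
  u_2 = (1/9, -4/9, 1/9)
  u_3 = (-1, 0, 1)

Apply the Gram-Schmidt recurrence
  u_1 = v_1
  u_i = v_i − Σ_{j<i} ((v_i · u_j) / (u_j · u_j)) · u_j.

Step by step this gives:
  u_1 = (-2, -1, -2)
  u_2 = (1/9, -4/9, 1/9)
  u_3 = (-1, 0, 1)

Orthogonality check:
  u_2 · u_1 = 0 (should be 0)
  u_3 · u_1 = 0 (should be 0)
  u_3 · u_2 = 0 (should be 0)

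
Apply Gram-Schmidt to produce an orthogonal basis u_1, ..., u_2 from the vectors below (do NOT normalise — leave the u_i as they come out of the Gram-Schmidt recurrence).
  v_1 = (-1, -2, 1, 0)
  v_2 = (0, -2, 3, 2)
Orthogonal basis:
  u_1 = (-1, -2, 1, 0)
  u_2 = (7/6, 1/3, 11/6, 2)

Apply the Gram-Schmidt recurrence
  u_1 = v_1
  u_i = v_i − Σ_{j<i} ((v_i · u_j) / (u_j · u_j)) · u_j.

Step by step this gives:
  u_1 = (-1, -2, 1, 0)
  u_2 = (7/6, 1/3, 11/6, 2)

Orthogonality check:
  u_2 · u_1 = 0 (should be 0)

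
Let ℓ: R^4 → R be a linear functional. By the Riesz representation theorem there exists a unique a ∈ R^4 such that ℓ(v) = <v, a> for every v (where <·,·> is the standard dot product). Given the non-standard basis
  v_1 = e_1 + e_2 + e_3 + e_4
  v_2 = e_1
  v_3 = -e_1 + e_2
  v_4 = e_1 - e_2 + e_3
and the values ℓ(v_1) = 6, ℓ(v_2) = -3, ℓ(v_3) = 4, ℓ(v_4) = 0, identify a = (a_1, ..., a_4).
a = (-3, 1, 4, 4)

Write a = (a_1, ..., a_4) in the standard basis. For each basis vector v_i, ℓ(v_i) = <v_i, a> is a linear equation in the a_j's. Collect the n equations into a matrix system V a = ℓ, where row i of V is v_i (expressed in the standard basis). Since V is invertible (lower-triangular with 1s on the diagonal, up to permutation), solve by back-substitution:
  V =
[[1, 1, 1, 1],
 [1, 0, 0, 0],
 [-1, 1, 0, 0],
 [1, -1, 1, 0]]
  V a = (6, -3, 4, 0)
Solving gives a = (-3, 1, 4, 4).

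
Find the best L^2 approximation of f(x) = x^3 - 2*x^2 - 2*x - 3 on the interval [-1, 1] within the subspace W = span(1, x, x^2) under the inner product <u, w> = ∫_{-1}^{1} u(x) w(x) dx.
g(x) = -2*x^2 - 7*x/5 - 3

The best approximation g ∈ W is the orthogonal projection of f onto W. Writing g = a_0 + a_1 x + a_2 x^2, the coefficients solve the normal equations G · a = b where
  G_{ij} = <φ_i, φ_j> and b_i = <f, φ_i>, with φ_0 = 1, φ_1 = x, φ_2 = x^2.
G =
  [2, 0, 2/3]
  [0, 2/3, 0]
  [2/3, 0, 2/5],
b = (-22/3, -14/15, -14/5).
Solving gives a_0 = -3, a_1 = -7/5, a_2 = -2, so
  g(x) = -2*x^2 - 7*x/5 - 3.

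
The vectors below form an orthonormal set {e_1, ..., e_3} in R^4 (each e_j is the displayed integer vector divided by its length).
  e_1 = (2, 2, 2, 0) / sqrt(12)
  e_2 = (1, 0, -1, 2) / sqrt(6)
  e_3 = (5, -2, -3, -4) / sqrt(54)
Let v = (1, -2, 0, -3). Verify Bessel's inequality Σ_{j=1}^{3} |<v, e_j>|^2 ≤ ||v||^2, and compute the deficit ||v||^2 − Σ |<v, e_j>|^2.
Σ |<v, e_j>|^2 = 38/3; ||v||^2 = 14; deficit = 4/3

Write each e_j = u_j / sqrt(<u_j, u_j>) where u_j is the displayed integer vector. Then <v, e_j> = <v, u_j> / sqrt(<u_j, u_j>), so |<v, e_j>|^2 = <v, u_j>^2 / <u_j, u_j>.
Coefficients: <v, e_1> = -2/sqrt(12), <v, e_2> = -5/sqrt(6), <v, e_3> = 21/sqrt(54).
Square and sum: Σ |<v, e_j>|^2 = 38/3.
Compute ||v||^2 = v·v = 14.
Deficit = 14 − 38/3 = 4/3 ≥ 0, confirming Bessel's inequality. (The deficit equals ||v − Σ <v,e_j> e_j||^2, the squared distance from v to span{e_j}.)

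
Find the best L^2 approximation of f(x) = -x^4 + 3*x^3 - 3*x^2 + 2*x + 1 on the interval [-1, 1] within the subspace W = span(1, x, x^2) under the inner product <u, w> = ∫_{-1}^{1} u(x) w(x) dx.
g(x) = -27*x^2/7 + 19*x/5 + 38/35

The best approximation g ∈ W is the orthogonal projection of f onto W. Writing g = a_0 + a_1 x + a_2 x^2, the coefficients solve the normal equations G · a = b where
  G_{ij} = <φ_i, φ_j> and b_i = <f, φ_i>, with φ_0 = 1, φ_1 = x, φ_2 = x^2.
G =
  [2, 0, 2/3]
  [0, 2/3, 0]
  [2/3, 0, 2/5],
b = (-2/5, 38/15, -86/105).
Solving gives a_0 = 38/35, a_1 = 19/5, a_2 = -27/7, so
  g(x) = -27*x^2/7 + 19*x/5 + 38/35.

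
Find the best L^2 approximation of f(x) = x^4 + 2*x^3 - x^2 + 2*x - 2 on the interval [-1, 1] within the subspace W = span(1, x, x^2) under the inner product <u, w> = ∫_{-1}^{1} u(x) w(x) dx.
g(x) = -x^2/7 + 16*x/5 - 73/35

The best approximation g ∈ W is the orthogonal projection of f onto W. Writing g = a_0 + a_1 x + a_2 x^2, the coefficients solve the normal equations G · a = b where
  G_{ij} = <φ_i, φ_j> and b_i = <f, φ_i>, with φ_0 = 1, φ_1 = x, φ_2 = x^2.
G =
  [2, 0, 2/3]
  [0, 2/3, 0]
  [2/3, 0, 2/5],
b = (-64/15, 32/15, -152/105).
Solving gives a_0 = -73/35, a_1 = 16/5, a_2 = -1/7, so
  g(x) = -x^2/7 + 16*x/5 - 73/35.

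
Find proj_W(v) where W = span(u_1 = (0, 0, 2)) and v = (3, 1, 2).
proj_W(v) = (0, 0, 2)

Set up U = [u_1 | ... | u_1] ∈ R^(3×1). The projector onto W = col(U) is P = U (U^T U)^(-1) U^T.
Compute U^T U =
  [4],
and U^T v = (4).
Solve U^T U · c = U^T v for the coefficients: c = (1). The projection is proj_W(v) = U c.
Check: (v - proj_W(v)) · u_1 = 0  (should be 0).
Result: proj_W(v) = (0, 0, 2).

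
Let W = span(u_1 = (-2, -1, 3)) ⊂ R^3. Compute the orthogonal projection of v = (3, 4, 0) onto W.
proj_W(v) = (10/7, 5/7, -15/7)

Set up U = [u_1 | ... | u_1] ∈ R^(3×1). The projector onto W = col(U) is P = U (U^T U)^(-1) U^T.
Compute U^T U =
  [14],
and U^T v = (-10).
Solve U^T U · c = U^T v for the coefficients: c = (-5/7). The projection is proj_W(v) = U c.
Check: (v - proj_W(v)) · u_1 = 0  (should be 0).
Result: proj_W(v) = (10/7, 5/7, -15/7).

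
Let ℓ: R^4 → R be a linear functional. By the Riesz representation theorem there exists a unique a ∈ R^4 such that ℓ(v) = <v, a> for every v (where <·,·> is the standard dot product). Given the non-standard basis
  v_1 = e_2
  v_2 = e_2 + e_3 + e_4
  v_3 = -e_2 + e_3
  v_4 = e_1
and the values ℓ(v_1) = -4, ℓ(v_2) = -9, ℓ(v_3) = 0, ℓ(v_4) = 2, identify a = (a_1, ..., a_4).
a = (2, -4, -4, -1)

Write a = (a_1, ..., a_4) in the standard basis. For each basis vector v_i, ℓ(v_i) = <v_i, a> is a linear equation in the a_j's. Collect the n equations into a matrix system V a = ℓ, where row i of V is v_i (expressed in the standard basis). Since V is invertible (lower-triangular with 1s on the diagonal, up to permutation), solve by back-substitution:
  V =
[[0, 1, 0, 0],
 [0, 1, 1, 1],
 [0, -1, 1, 0],
 [1, 0, 0, 0]]
  V a = (-4, -9, 0, 2)
Solving gives a = (2, -4, -4, -1).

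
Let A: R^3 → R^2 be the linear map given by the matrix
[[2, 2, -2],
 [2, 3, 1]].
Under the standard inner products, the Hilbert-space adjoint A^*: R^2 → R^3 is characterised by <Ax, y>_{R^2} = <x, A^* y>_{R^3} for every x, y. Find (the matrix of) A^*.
A^* = A^T =
[[2, 2],
 [2, 3],
 [-2, 1]]

For real matrices with standard dot products, the defining identity <Ax, y> = <x, A^* y> gives (Ax)^T y = x^T (A^*) y, i.e. x^T A^T y = x^T (A^*) y. Since this holds for all x, y, we must have A^* = A^T. Therefore
A^* =
[[2, 2],
 [2, 3],
 [-2, 1]].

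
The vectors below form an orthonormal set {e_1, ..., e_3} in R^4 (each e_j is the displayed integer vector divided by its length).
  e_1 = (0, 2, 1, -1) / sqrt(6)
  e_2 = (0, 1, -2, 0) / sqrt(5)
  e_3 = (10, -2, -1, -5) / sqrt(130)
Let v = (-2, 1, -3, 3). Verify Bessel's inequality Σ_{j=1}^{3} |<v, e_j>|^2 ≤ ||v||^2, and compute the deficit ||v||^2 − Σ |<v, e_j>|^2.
Σ |<v, e_j>|^2 = 833/39; ||v||^2 = 23; deficit = 64/39

Write each e_j = u_j / sqrt(<u_j, u_j>) where u_j is the displayed integer vector. Then <v, e_j> = <v, u_j> / sqrt(<u_j, u_j>), so |<v, e_j>|^2 = <v, u_j>^2 / <u_j, u_j>.
Coefficients: <v, e_1> = -4/sqrt(6), <v, e_2> = 7/sqrt(5), <v, e_3> = -34/sqrt(130).
Square and sum: Σ |<v, e_j>|^2 = 833/39.
Compute ||v||^2 = v·v = 23.
Deficit = 23 − 833/39 = 64/39 ≥ 0, confirming Bessel's inequality. (The deficit equals ||v − Σ <v,e_j> e_j||^2, the squared distance from v to span{e_j}.)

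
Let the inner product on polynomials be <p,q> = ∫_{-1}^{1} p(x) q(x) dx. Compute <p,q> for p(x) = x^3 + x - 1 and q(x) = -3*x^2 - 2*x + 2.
<p,q> = -62/15

Expand the product: p(x)·q(x) = -3*x^5 - 2*x^4 - x^3 + x^2 + 4*x - 2.
∫_{-1}^{1} of each monomial x^k gives [2/(k+1) if k even, 0 if k odd]. Integrating term-by-term (or equivalently evaluating the antiderivative F(x) = -x^6/2 - 2*x^5/5 - x^4/4 + x^3/3 + 2*x^2 - 2*x at the endpoints):
  F(1) − F(−1) = -49/60 − (199/60) = -62/15.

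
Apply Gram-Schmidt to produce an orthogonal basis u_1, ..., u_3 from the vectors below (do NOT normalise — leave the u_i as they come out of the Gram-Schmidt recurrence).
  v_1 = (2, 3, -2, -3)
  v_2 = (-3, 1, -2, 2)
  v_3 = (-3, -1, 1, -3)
Orthogonal basis:
  u_1 = (2, 3, -2, -3)
  u_2 = (-34/13, 41/26, -31/13, 37/26)
  u_3 = (-1287/443, -325/443, 351/443, -1417/443)

Apply the Gram-Schmidt recurrence
  u_1 = v_1
  u_i = v_i − Σ_{j<i} ((v_i · u_j) / (u_j · u_j)) · u_j.

Step by step this gives:
  u_1 = (2, 3, -2, -3)
  u_2 = (-34/13, 41/26, -31/13, 37/26)
  u_3 = (-1287/443, -325/443, 351/443, -1417/443)

Orthogonality check:
  u_2 · u_1 = 0 (should be 0)
  u_3 · u_1 = 0 (should be 0)
  u_3 · u_2 = 0 (should be 0)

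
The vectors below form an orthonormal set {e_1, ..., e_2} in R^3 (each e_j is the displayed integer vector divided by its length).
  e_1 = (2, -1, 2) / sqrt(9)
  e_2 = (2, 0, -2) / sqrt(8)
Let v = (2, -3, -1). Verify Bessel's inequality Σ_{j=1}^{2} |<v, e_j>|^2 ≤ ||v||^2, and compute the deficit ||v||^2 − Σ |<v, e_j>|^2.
Σ |<v, e_j>|^2 = 131/18; ||v||^2 = 14; deficit = 121/18

Write each e_j = u_j / sqrt(<u_j, u_j>) where u_j is the displayed integer vector. Then <v, e_j> = <v, u_j> / sqrt(<u_j, u_j>), so |<v, e_j>|^2 = <v, u_j>^2 / <u_j, u_j>.
Coefficients: <v, e_1> = 5/sqrt(9), <v, e_2> = 6/sqrt(8).
Square and sum: Σ |<v, e_j>|^2 = 131/18.
Compute ||v||^2 = v·v = 14.
Deficit = 14 − 131/18 = 121/18 ≥ 0, confirming Bessel's inequality. (The deficit equals ||v − Σ <v,e_j> e_j||^2, the squared distance from v to span{e_j}.)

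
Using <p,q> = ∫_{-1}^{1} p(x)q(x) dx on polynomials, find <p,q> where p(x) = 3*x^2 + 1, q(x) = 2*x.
<p,q> = 0

Expand the product: p(x)·q(x) = 6*x^3 + 2*x.
∫_{-1}^{1} of each monomial x^k gives [2/(k+1) if k even, 0 if k odd]. Integrating term-by-term (or equivalently evaluating the antiderivative F(x) = 3*x^4/2 + x^2 at the endpoints):
  F(1) − F(−1) = 5/2 − (5/2) = 0.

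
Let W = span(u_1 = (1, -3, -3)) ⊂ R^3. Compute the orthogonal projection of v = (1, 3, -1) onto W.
proj_W(v) = (-5/19, 15/19, 15/19)

Set up U = [u_1 | ... | u_1] ∈ R^(3×1). The projector onto W = col(U) is P = U (U^T U)^(-1) U^T.
Compute U^T U =
  [19],
and U^T v = (-5).
Solve U^T U · c = U^T v for the coefficients: c = (-5/19). The projection is proj_W(v) = U c.
Check: (v - proj_W(v)) · u_1 = 0  (should be 0).
Result: proj_W(v) = (-5/19, 15/19, 15/19).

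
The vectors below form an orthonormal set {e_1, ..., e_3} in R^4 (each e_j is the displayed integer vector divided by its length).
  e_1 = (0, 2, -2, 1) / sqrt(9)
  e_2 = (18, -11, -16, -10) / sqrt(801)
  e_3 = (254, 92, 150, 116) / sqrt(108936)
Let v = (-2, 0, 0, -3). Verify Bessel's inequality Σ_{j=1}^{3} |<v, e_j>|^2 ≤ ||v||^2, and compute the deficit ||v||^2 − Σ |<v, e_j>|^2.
Σ |<v, e_j>|^2 = 1189/153; ||v||^2 = 13; deficit = 800/153

Write each e_j = u_j / sqrt(<u_j, u_j>) where u_j is the displayed integer vector. Then <v, e_j> = <v, u_j> / sqrt(<u_j, u_j>), so |<v, e_j>|^2 = <v, u_j>^2 / <u_j, u_j>.
Coefficients: <v, e_1> = -3/sqrt(9), <v, e_2> = -6/sqrt(801), <v, e_3> = -856/sqrt(108936).
Square and sum: Σ |<v, e_j>|^2 = 1189/153.
Compute ||v||^2 = v·v = 13.
Deficit = 13 − 1189/153 = 800/153 ≥ 0, confirming Bessel's inequality. (The deficit equals ||v − Σ <v,e_j> e_j||^2, the squared distance from v to span{e_j}.)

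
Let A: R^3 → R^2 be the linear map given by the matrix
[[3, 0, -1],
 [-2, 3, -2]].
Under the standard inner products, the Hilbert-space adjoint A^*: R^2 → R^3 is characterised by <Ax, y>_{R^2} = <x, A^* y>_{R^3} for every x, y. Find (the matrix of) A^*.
A^* = A^T =
[[3, -2],
 [0, 3],
 [-1, -2]]

For real matrices with standard dot products, the defining identity <Ax, y> = <x, A^* y> gives (Ax)^T y = x^T (A^*) y, i.e. x^T A^T y = x^T (A^*) y. Since this holds for all x, y, we must have A^* = A^T. Therefore
A^* =
[[3, -2],
 [0, 3],
 [-1, -2]].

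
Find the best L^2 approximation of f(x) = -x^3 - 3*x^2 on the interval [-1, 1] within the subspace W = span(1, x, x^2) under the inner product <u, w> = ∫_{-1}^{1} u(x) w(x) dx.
g(x) = -3*x^2 - 3*x/5

The best approximation g ∈ W is the orthogonal projection of f onto W. Writing g = a_0 + a_1 x + a_2 x^2, the coefficients solve the normal equations G · a = b where
  G_{ij} = <φ_i, φ_j> and b_i = <f, φ_i>, with φ_0 = 1, φ_1 = x, φ_2 = x^2.
G =
  [2, 0, 2/3]
  [0, 2/3, 0]
  [2/3, 0, 2/5],
b = (-2, -2/5, -6/5).
Solving gives a_0 = 0, a_1 = -3/5, a_2 = -3, so
  g(x) = -3*x^2 - 3*x/5.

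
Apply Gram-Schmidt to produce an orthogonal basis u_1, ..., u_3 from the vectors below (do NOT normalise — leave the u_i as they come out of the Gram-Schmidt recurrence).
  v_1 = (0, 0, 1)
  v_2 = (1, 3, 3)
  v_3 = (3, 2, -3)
Orthogonal basis:
  u_1 = (0, 0, 1)
  u_2 = (1, 3, 0)
  u_3 = (21/10, -7/10, 0)

Apply the Gram-Schmidt recurrence
  u_1 = v_1
  u_i = v_i − Σ_{j<i} ((v_i · u_j) / (u_j · u_j)) · u_j.

Step by step this gives:
  u_1 = (0, 0, 1)
  u_2 = (1, 3, 0)
  u_3 = (21/10, -7/10, 0)

Orthogonality check:
  u_2 · u_1 = 0 (should be 0)
  u_3 · u_1 = 0 (should be 0)
  u_3 · u_2 = 0 (should be 0)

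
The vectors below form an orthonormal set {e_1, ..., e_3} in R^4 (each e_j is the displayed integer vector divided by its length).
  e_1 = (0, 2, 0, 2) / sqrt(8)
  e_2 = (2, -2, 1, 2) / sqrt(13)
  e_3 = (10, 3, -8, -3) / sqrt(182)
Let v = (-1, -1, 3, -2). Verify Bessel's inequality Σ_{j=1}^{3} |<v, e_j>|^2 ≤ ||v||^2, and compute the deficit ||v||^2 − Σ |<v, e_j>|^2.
Σ |<v, e_j>|^2 = 69/7; ||v||^2 = 15; deficit = 36/7

Write each e_j = u_j / sqrt(<u_j, u_j>) where u_j is the displayed integer vector. Then <v, e_j> = <v, u_j> / sqrt(<u_j, u_j>), so |<v, e_j>|^2 = <v, u_j>^2 / <u_j, u_j>.
Coefficients: <v, e_1> = -6/sqrt(8), <v, e_2> = -1/sqrt(13), <v, e_3> = -31/sqrt(182).
Square and sum: Σ |<v, e_j>|^2 = 69/7.
Compute ||v||^2 = v·v = 15.
Deficit = 15 − 69/7 = 36/7 ≥ 0, confirming Bessel's inequality. (The deficit equals ||v − Σ <v,e_j> e_j||^2, the squared distance from v to span{e_j}.)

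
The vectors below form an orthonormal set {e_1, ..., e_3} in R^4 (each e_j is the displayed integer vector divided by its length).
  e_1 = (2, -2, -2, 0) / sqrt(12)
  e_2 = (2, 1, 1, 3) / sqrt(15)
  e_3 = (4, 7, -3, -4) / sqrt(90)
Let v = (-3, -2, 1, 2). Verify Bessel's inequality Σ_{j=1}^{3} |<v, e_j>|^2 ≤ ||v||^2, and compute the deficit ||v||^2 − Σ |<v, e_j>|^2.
Σ |<v, e_j>|^2 = 299/18; ||v||^2 = 18; deficit = 25/18

Write each e_j = u_j / sqrt(<u_j, u_j>) where u_j is the displayed integer vector. Then <v, e_j> = <v, u_j> / sqrt(<u_j, u_j>), so |<v, e_j>|^2 = <v, u_j>^2 / <u_j, u_j>.
Coefficients: <v, e_1> = -4/sqrt(12), <v, e_2> = -1/sqrt(15), <v, e_3> = -37/sqrt(90).
Square and sum: Σ |<v, e_j>|^2 = 299/18.
Compute ||v||^2 = v·v = 18.
Deficit = 18 − 299/18 = 25/18 ≥ 0, confirming Bessel's inequality. (The deficit equals ||v − Σ <v,e_j> e_j||^2, the squared distance from v to span{e_j}.)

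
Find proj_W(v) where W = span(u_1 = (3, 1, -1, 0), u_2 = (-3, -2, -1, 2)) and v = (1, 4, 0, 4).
proj_W(v) = (177/98, 11/49, -19/14, 37/49)

Set up U = [u_1 | ... | u_2] ∈ R^(4×2). The projector onto W = col(U) is P = U (U^T U)^(-1) U^T.
Compute U^T U =
  [11, -10]
  [-10, 18],
and U^T v = (7, -3).
Solve U^T U · c = U^T v for the coefficients: c = (48/49, 37/98). The projection is proj_W(v) = U c.
Check: (v - proj_W(v)) · u_1 = 0  (should be 0).
Check: (v - proj_W(v)) · u_2 = 0  (should be 0).
Result: proj_W(v) = (177/98, 11/49, -19/14, 37/49).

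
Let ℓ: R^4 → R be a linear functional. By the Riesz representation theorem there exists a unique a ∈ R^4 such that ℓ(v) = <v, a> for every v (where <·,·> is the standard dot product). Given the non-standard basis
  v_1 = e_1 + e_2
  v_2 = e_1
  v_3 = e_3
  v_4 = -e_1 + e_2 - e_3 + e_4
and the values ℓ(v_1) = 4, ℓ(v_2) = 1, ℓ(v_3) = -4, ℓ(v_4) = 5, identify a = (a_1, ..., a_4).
a = (1, 3, -4, -1)

Write a = (a_1, ..., a_4) in the standard basis. For each basis vector v_i, ℓ(v_i) = <v_i, a> is a linear equation in the a_j's. Collect the n equations into a matrix system V a = ℓ, where row i of V is v_i (expressed in the standard basis). Since V is invertible (lower-triangular with 1s on the diagonal, up to permutation), solve by back-substitution:
  V =
[[1, 1, 0, 0],
 [1, 0, 0, 0],
 [0, 0, 1, 0],
 [-1, 1, -1, 1]]
  V a = (4, 1, -4, 5)
Solving gives a = (1, 3, -4, -1).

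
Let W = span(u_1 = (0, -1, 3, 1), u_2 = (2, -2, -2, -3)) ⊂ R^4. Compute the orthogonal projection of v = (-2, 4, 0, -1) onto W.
proj_W(v) = (-134/91, 218/91, -118/91, 9/7)

Set up U = [u_1 | ... | u_2] ∈ R^(4×2). The projector onto W = col(U) is P = U (U^T U)^(-1) U^T.
Compute U^T U =
  [11, -7]
  [-7, 21],
and U^T v = (-5, -9).
Solve U^T U · c = U^T v for the coefficients: c = (-12/13, -67/91). The projection is proj_W(v) = U c.
Check: (v - proj_W(v)) · u_1 = 0  (should be 0).
Check: (v - proj_W(v)) · u_2 = 0  (should be 0).
Result: proj_W(v) = (-134/91, 218/91, -118/91, 9/7).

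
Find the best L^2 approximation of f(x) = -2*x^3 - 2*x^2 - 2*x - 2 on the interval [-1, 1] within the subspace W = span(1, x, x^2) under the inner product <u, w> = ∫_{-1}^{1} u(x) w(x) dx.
g(x) = -2*x^2 - 16*x/5 - 2

The best approximation g ∈ W is the orthogonal projection of f onto W. Writing g = a_0 + a_1 x + a_2 x^2, the coefficients solve the normal equations G · a = b where
  G_{ij} = <φ_i, φ_j> and b_i = <f, φ_i>, with φ_0 = 1, φ_1 = x, φ_2 = x^2.
G =
  [2, 0, 2/3]
  [0, 2/3, 0]
  [2/3, 0, 2/5],
b = (-16/3, -32/15, -32/15).
Solving gives a_0 = -2, a_1 = -16/5, a_2 = -2, so
  g(x) = -2*x^2 - 16*x/5 - 2.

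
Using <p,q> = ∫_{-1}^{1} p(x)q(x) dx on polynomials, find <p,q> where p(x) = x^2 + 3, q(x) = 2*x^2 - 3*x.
<p,q> = 24/5

Expand the product: p(x)·q(x) = 2*x^4 - 3*x^3 + 6*x^2 - 9*x.
∫_{-1}^{1} of each monomial x^k gives [2/(k+1) if k even, 0 if k odd]. Integrating term-by-term (or equivalently evaluating the antiderivative F(x) = 2*x^5/5 - 3*x^4/4 + 2*x^3 - 9*x^2/2 at the endpoints):
  F(1) − F(−1) = -57/20 − (-153/20) = 24/5.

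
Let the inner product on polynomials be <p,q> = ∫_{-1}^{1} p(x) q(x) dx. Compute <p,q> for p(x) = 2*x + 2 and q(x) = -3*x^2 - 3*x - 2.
<p,q> = -16

Expand the product: p(x)·q(x) = -6*x^3 - 12*x^2 - 10*x - 4.
∫_{-1}^{1} of each monomial x^k gives [2/(k+1) if k even, 0 if k odd]. Integrating term-by-term (or equivalently evaluating the antiderivative F(x) = -3*x^4/2 - 4*x^3 - 5*x^2 - 4*x at the endpoints):
  F(1) − F(−1) = -29/2 − (3/2) = -16.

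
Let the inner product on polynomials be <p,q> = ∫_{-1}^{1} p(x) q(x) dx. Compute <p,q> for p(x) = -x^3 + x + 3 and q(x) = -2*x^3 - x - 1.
<p,q> = -682/105

Expand the product: p(x)·q(x) = 2*x^6 - x^4 - 5*x^3 - x^2 - 4*x - 3.
∫_{-1}^{1} of each monomial x^k gives [2/(k+1) if k even, 0 if k odd]. Integrating term-by-term (or equivalently evaluating the antiderivative F(x) = 2*x^7/7 - x^5/5 - 5*x^4/4 - x^3/3 - 2*x^2 - 3*x at the endpoints):
  F(1) − F(−1) = -2729/420 − (-1/420) = -682/105.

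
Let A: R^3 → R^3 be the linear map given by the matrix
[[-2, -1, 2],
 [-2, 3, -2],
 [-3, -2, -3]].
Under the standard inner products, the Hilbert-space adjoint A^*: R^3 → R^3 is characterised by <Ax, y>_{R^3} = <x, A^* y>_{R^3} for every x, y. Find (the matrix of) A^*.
A^* = A^T =
[[-2, -2, -3],
 [-1, 3, -2],
 [2, -2, -3]]

For real matrices with standard dot products, the defining identity <Ax, y> = <x, A^* y> gives (Ax)^T y = x^T (A^*) y, i.e. x^T A^T y = x^T (A^*) y. Since this holds for all x, y, we must have A^* = A^T. Therefore
A^* =
[[-2, -2, -3],
 [-1, 3, -2],
 [2, -2, -3]].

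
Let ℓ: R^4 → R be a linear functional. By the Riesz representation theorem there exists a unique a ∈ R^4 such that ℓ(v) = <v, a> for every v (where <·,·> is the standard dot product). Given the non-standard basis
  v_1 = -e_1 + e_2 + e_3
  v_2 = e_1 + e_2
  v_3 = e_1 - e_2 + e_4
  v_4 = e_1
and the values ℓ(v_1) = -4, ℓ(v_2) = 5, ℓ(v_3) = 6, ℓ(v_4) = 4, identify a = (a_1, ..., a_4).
a = (4, 1, -1, 3)

Write a = (a_1, ..., a_4) in the standard basis. For each basis vector v_i, ℓ(v_i) = <v_i, a> is a linear equation in the a_j's. Collect the n equations into a matrix system V a = ℓ, where row i of V is v_i (expressed in the standard basis). Since V is invertible (lower-triangular with 1s on the diagonal, up to permutation), solve by back-substitution:
  V =
[[-1, 1, 1, 0],
 [1, 1, 0, 0],
 [1, -1, 0, 1],
 [1, 0, 0, 0]]
  V a = (-4, 5, 6, 4)
Solving gives a = (4, 1, -1, 3).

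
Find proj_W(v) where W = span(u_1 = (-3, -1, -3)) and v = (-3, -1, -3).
proj_W(v) = (-3, -1, -3)

Set up U = [u_1 | ... | u_1] ∈ R^(3×1). The projector onto W = col(U) is P = U (U^T U)^(-1) U^T.
Compute U^T U =
  [19],
and U^T v = (19).
Solve U^T U · c = U^T v for the coefficients: c = (1). The projection is proj_W(v) = U c.
Check: (v - proj_W(v)) · u_1 = 0  (should be 0).
Result: proj_W(v) = (-3, -1, -3).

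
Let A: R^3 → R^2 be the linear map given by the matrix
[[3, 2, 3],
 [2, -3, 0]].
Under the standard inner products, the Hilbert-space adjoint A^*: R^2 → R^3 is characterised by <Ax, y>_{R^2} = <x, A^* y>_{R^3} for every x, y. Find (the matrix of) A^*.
A^* = A^T =
[[3, 2],
 [2, -3],
 [3, 0]]

For real matrices with standard dot products, the defining identity <Ax, y> = <x, A^* y> gives (Ax)^T y = x^T (A^*) y, i.e. x^T A^T y = x^T (A^*) y. Since this holds for all x, y, we must have A^* = A^T. Therefore
A^* =
[[3, 2],
 [2, -3],
 [3, 0]].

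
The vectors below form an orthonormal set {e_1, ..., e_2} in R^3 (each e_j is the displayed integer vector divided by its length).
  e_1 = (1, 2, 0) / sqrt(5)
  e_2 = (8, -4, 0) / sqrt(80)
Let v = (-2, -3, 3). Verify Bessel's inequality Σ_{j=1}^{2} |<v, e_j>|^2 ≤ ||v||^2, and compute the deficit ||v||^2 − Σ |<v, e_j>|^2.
Σ |<v, e_j>|^2 = 13; ||v||^2 = 22; deficit = 9

Write each e_j = u_j / sqrt(<u_j, u_j>) where u_j is the displayed integer vector. Then <v, e_j> = <v, u_j> / sqrt(<u_j, u_j>), so |<v, e_j>|^2 = <v, u_j>^2 / <u_j, u_j>.
Coefficients: <v, e_1> = -8/sqrt(5), <v, e_2> = -4/sqrt(80).
Square and sum: Σ |<v, e_j>|^2 = 13.
Compute ||v||^2 = v·v = 22.
Deficit = 22 − 13 = 9 ≥ 0, confirming Bessel's inequality. (The deficit equals ||v − Σ <v,e_j> e_j||^2, the squared distance from v to span{e_j}.)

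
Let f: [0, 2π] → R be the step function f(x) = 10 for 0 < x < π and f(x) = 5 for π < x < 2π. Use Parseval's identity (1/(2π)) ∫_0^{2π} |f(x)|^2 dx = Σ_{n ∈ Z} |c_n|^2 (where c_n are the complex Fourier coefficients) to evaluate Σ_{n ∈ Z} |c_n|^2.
Σ |c_n|^2 = 125/2

Parseval equates the L^2 energy of f (normalised by 1/(2π)) with the ℓ^2 sum of its Fourier coefficients: (1/(2π)) ∫_0^{2π} |f|^2 = Σ |c_n|^2.
Compute the left side: (1/(2π)) [∫_0^π 10^2 dx + ∫_π^{2π} 5^2 dx] = (1/(2π)) · (100π + 25π) = (100 + 25)/2 = 125/2.
So Σ_{n ∈ Z} |c_n|^2 = 125/2.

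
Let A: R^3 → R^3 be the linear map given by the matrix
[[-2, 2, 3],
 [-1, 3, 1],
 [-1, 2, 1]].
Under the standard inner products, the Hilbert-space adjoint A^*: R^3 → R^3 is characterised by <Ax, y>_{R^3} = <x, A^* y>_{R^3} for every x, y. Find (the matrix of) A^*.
A^* = A^T =
[[-2, -1, -1],
 [2, 3, 2],
 [3, 1, 1]]

For real matrices with standard dot products, the defining identity <Ax, y> = <x, A^* y> gives (Ax)^T y = x^T (A^*) y, i.e. x^T A^T y = x^T (A^*) y. Since this holds for all x, y, we must have A^* = A^T. Therefore
A^* =
[[-2, -1, -1],
 [2, 3, 2],
 [3, 1, 1]].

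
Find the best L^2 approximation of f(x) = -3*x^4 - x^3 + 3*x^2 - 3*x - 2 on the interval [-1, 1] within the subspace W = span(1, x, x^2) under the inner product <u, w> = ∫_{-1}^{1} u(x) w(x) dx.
g(x) = 3*x^2/7 - 18*x/5 - 61/35

The best approximation g ∈ W is the orthogonal projection of f onto W. Writing g = a_0 + a_1 x + a_2 x^2, the coefficients solve the normal equations G · a = b where
  G_{ij} = <φ_i, φ_j> and b_i = <f, φ_i>, with φ_0 = 1, φ_1 = x, φ_2 = x^2.
G =
  [2, 0, 2/3]
  [0, 2/3, 0]
  [2/3, 0, 2/5],
b = (-16/5, -12/5, -104/105).
Solving gives a_0 = -61/35, a_1 = -18/5, a_2 = 3/7, so
  g(x) = 3*x^2/7 - 18*x/5 - 61/35.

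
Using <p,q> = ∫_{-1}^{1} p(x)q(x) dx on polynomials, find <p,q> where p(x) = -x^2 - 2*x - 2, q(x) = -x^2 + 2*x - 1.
<p,q> = 56/15

Expand the product: p(x)·q(x) = x^4 - x^2 - 2*x + 2.
∫_{-1}^{1} of each monomial x^k gives [2/(k+1) if k even, 0 if k odd]. Integrating term-by-term (or equivalently evaluating the antiderivative F(x) = x^5/5 - x^3/3 - x^2 + 2*x at the endpoints):
  F(1) − F(−1) = 13/15 − (-43/15) = 56/15.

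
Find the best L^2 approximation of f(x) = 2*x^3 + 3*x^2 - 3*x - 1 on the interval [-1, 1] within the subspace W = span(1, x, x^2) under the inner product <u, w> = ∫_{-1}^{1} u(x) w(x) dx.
g(x) = 3*x^2 - 9*x/5 - 1

The best approximation g ∈ W is the orthogonal projection of f onto W. Writing g = a_0 + a_1 x + a_2 x^2, the coefficients solve the normal equations G · a = b where
  G_{ij} = <φ_i, φ_j> and b_i = <f, φ_i>, with φ_0 = 1, φ_1 = x, φ_2 = x^2.
G =
  [2, 0, 2/3]
  [0, 2/3, 0]
  [2/3, 0, 2/5],
b = (0, -6/5, 8/15).
Solving gives a_0 = -1, a_1 = -9/5, a_2 = 3, so
  g(x) = 3*x^2 - 9*x/5 - 1.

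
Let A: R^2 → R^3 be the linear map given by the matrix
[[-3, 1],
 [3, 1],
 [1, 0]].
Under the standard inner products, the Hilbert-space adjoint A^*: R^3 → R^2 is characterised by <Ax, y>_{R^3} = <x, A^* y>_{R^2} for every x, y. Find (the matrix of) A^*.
A^* = A^T =
[[-3, 3, 1],
 [1, 1, 0]]

For real matrices with standard dot products, the defining identity <Ax, y> = <x, A^* y> gives (Ax)^T y = x^T (A^*) y, i.e. x^T A^T y = x^T (A^*) y. Since this holds for all x, y, we must have A^* = A^T. Therefore
A^* =
[[-3, 3, 1],
 [1, 1, 0]].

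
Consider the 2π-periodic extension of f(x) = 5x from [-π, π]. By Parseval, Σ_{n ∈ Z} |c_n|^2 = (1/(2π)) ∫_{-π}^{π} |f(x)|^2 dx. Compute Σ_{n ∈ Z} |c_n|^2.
Σ |c_n|^2 = 25π^2/3

Expand and integrate term by term over [-π, π]:
  ∫ (5x)^2 dx = 25·(2π^3/3); ∫ 2·5·(0)·x dx = 0 (odd integrand); ∫ 0^2 dx = 0·2π.
So (1/(2π)) ∫_{-π}^{π} (5x)^2 dx = 25π^2/3 + 0 = 25π^2/3.
Parseval ⇒ Σ |c_n|^2 = 25π^2/3.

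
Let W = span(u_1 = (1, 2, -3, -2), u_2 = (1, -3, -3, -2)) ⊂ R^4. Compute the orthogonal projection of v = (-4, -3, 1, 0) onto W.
proj_W(v) = (-1/2, -3, 3/2, 1)

Set up U = [u_1 | ... | u_2] ∈ R^(4×2). The projector onto W = col(U) is P = U (U^T U)^(-1) U^T.
Compute U^T U =
  [18, 8]
  [8, 23],
and U^T v = (-13, 2).
Solve U^T U · c = U^T v for the coefficients: c = (-9/10, 2/5). The projection is proj_W(v) = U c.
Check: (v - proj_W(v)) · u_1 = 0  (should be 0).
Check: (v - proj_W(v)) · u_2 = 0  (should be 0).
Result: proj_W(v) = (-1/2, -3, 3/2, 1).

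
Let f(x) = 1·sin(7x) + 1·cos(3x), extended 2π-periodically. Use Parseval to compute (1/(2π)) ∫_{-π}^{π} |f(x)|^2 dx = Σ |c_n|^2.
Σ |c_n|^2 = 1

Expand |f|^2 and use orthogonality of {sin(nx), cos(mx)} on [-π, π]:
  ∫_{-π}^{π} sin(nx)^2 dx = π, ∫ cos(mx)^2 dx = π, and cross terms integrate to 0.
So ∫_{-π}^{π} f(x)^2 dx = 1^2 · π + 1^2 · π = (1 + 1)π.
Divide by 2π: (1 + 1)/2 = 1.
By Parseval, this equals Σ |c_n|^2.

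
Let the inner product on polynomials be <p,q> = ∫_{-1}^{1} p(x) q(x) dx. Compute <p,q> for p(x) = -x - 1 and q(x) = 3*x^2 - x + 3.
<p,q> = -22/3

Expand the product: p(x)·q(x) = -3*x^3 - 2*x^2 - 2*x - 3.
∫_{-1}^{1} of each monomial x^k gives [2/(k+1) if k even, 0 if k odd]. Integrating term-by-term (or equivalently evaluating the antiderivative F(x) = -3*x^4/4 - 2*x^3/3 - x^2 - 3*x at the endpoints):
  F(1) − F(−1) = -65/12 − (23/12) = -22/3.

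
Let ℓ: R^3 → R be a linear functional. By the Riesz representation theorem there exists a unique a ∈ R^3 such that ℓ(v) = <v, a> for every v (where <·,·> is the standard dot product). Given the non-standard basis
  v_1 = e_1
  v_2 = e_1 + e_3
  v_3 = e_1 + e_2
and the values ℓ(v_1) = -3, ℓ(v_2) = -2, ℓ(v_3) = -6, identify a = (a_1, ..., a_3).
a = (-3, -3, 1)

Write a = (a_1, ..., a_3) in the standard basis. For each basis vector v_i, ℓ(v_i) = <v_i, a> is a linear equation in the a_j's. Collect the n equations into a matrix system V a = ℓ, where row i of V is v_i (expressed in the standard basis). Since V is invertible (lower-triangular with 1s on the diagonal, up to permutation), solve by back-substitution:
  V =
[[1, 0, 0],
 [1, 0, 1],
 [1, 1, 0]]
  V a = (-3, -2, -6)
Solving gives a = (-3, -3, 1).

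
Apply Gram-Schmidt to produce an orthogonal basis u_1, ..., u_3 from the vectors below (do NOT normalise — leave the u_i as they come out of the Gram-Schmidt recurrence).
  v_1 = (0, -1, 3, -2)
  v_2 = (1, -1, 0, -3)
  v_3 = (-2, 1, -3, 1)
Orthogonal basis:
  u_1 = (0, -1, 3, -2)
  u_2 = (1, -1/2, -3/2, -2)
  u_3 = (-2, 1/7, -3/7, -5/7)

Apply the Gram-Schmidt recurrence
  u_1 = v_1
  u_i = v_i − Σ_{j<i} ((v_i · u_j) / (u_j · u_j)) · u_j.

Step by step this gives:
  u_1 = (0, -1, 3, -2)
  u_2 = (1, -1/2, -3/2, -2)
  u_3 = (-2, 1/7, -3/7, -5/7)

Orthogonality check:
  u_2 · u_1 = 0 (should be 0)
  u_3 · u_1 = 0 (should be 0)
  u_3 · u_2 = 0 (should be 0)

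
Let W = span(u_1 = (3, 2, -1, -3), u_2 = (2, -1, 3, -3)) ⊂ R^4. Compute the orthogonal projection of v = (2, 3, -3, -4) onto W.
proj_W(v) = (1387/429, 1340/429, -1115/429, -31/11)

Set up U = [u_1 | ... | u_2] ∈ R^(4×2). The projector onto W = col(U) is P = U (U^T U)^(-1) U^T.
Compute U^T U =
  [23, 10]
  [10, 23],
and U^T v = (27, 4).
Solve U^T U · c = U^T v for the coefficients: c = (581/429, -178/429). The projection is proj_W(v) = U c.
Check: (v - proj_W(v)) · u_1 = 0  (should be 0).
Check: (v - proj_W(v)) · u_2 = 0  (should be 0).
Result: proj_W(v) = (1387/429, 1340/429, -1115/429, -31/11).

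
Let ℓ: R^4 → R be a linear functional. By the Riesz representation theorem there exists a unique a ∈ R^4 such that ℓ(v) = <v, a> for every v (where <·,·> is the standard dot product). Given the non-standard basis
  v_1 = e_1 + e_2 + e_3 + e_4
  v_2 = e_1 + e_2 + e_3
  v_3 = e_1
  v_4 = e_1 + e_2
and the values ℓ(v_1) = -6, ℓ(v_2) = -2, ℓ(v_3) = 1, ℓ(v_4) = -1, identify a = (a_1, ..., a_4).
a = (1, -2, -1, -4)

Write a = (a_1, ..., a_4) in the standard basis. For each basis vector v_i, ℓ(v_i) = <v_i, a> is a linear equation in the a_j's. Collect the n equations into a matrix system V a = ℓ, where row i of V is v_i (expressed in the standard basis). Since V is invertible (lower-triangular with 1s on the diagonal, up to permutation), solve by back-substitution:
  V =
[[1, 1, 1, 1],
 [1, 1, 1, 0],
 [1, 0, 0, 0],
 [1, 1, 0, 0]]
  V a = (-6, -2, 1, -1)
Solving gives a = (1, -2, -1, -4).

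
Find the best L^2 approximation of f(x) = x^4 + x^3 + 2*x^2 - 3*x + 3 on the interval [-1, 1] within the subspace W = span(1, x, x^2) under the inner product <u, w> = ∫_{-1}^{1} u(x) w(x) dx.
g(x) = 20*x^2/7 - 12*x/5 + 102/35

The best approximation g ∈ W is the orthogonal projection of f onto W. Writing g = a_0 + a_1 x + a_2 x^2, the coefficients solve the normal equations G · a = b where
  G_{ij} = <φ_i, φ_j> and b_i = <f, φ_i>, with φ_0 = 1, φ_1 = x, φ_2 = x^2.
G =
  [2, 0, 2/3]
  [0, 2/3, 0]
  [2/3, 0, 2/5],
b = (116/15, -8/5, 108/35).
Solving gives a_0 = 102/35, a_1 = -12/5, a_2 = 20/7, so
  g(x) = 20*x^2/7 - 12*x/5 + 102/35.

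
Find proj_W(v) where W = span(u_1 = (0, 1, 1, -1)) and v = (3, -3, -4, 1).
proj_W(v) = (0, -8/3, -8/3, 8/3)

Set up U = [u_1 | ... | u_1] ∈ R^(4×1). The projector onto W = col(U) is P = U (U^T U)^(-1) U^T.
Compute U^T U =
  [3],
and U^T v = (-8).
Solve U^T U · c = U^T v for the coefficients: c = (-8/3). The projection is proj_W(v) = U c.
Check: (v - proj_W(v)) · u_1 = 0  (should be 0).
Result: proj_W(v) = (0, -8/3, -8/3, 8/3).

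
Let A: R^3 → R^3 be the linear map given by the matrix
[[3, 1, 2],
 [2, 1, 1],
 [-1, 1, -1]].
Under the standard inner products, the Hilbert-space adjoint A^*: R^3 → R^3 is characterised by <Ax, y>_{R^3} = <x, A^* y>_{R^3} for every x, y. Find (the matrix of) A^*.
A^* = A^T =
[[3, 2, -1],
 [1, 1, 1],
 [2, 1, -1]]

For real matrices with standard dot products, the defining identity <Ax, y> = <x, A^* y> gives (Ax)^T y = x^T (A^*) y, i.e. x^T A^T y = x^T (A^*) y. Since this holds for all x, y, we must have A^* = A^T. Therefore
A^* =
[[3, 2, -1],
 [1, 1, 1],
 [2, 1, -1]].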